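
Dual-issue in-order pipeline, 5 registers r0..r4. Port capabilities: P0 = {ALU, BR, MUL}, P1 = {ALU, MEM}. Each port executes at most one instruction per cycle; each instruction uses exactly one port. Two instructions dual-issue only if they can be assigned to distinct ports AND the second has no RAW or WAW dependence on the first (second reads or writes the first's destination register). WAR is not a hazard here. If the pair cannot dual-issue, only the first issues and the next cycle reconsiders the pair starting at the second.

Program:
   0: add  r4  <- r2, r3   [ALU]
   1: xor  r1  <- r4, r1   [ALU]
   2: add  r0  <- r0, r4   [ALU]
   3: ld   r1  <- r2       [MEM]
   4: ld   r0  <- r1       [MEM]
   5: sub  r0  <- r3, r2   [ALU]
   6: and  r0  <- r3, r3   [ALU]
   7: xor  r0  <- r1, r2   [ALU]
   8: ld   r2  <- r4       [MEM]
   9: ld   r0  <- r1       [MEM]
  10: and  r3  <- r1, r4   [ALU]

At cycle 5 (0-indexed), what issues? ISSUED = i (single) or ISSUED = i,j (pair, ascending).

ISSUED = 6

c0: i0 add.ALU  RAW r4
c1: i1+i2 xor.ALU/add.ALU  dual
c2: i3 ld.MEM  no-port MEM/MEM
c3: i4 ld.MEM  WAW r0
c4: i5 sub.ALU  WAW r0
c5: i6 and.ALU  WAW r0
c6: i7+i8 xor.ALU/ld.MEM  dual
c7: i9+i10 ld.MEM/and.ALU  dual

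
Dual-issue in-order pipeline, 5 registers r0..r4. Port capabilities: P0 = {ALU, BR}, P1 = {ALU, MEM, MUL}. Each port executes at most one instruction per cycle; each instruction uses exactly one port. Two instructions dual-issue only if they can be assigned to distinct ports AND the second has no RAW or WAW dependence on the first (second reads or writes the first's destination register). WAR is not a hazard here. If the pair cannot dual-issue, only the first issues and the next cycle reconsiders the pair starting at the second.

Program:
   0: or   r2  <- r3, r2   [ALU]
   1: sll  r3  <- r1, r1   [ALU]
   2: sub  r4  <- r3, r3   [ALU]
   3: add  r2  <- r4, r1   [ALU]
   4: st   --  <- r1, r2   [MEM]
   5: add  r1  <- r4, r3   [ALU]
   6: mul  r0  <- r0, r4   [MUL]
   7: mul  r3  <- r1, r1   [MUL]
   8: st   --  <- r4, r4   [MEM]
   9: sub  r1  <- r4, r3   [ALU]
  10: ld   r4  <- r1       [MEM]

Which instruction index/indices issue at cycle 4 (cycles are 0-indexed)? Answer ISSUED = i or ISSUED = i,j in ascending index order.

t=0 i0,i1:or sll ; pair
t=1 i2:sub ; RAW r4
t=2 i3:add ; RAW r2
t=3 i4,i5:st add ; pair
t=4 i6:mul ; no-port MUL/MUL
t=5 i7:mul ; no-port MUL/MEM
t=6 i8,i9:st sub ; pair
t=7 i10:ld ; tail

ISSUED = 6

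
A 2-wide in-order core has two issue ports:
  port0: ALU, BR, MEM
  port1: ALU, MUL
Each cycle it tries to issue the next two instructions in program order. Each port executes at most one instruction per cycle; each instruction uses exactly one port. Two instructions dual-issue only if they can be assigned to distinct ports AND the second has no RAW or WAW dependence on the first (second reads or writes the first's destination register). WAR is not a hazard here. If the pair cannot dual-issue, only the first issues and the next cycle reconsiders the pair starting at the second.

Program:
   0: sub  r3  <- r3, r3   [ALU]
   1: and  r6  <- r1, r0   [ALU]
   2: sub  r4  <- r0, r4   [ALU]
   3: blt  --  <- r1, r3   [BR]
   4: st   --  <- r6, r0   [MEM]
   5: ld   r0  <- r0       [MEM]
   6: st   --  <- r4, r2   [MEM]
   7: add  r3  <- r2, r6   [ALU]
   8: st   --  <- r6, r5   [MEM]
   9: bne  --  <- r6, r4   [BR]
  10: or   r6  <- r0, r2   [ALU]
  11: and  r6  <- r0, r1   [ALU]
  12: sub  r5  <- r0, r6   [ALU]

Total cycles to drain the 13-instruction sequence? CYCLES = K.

CYCLES = 9

[0] i0,i1  sub.ALU+and.ALU  -- dual
[1] i2,i3  sub.ALU+blt.BR  -- dual
[2] i4  st.MEM  -- no-port MEM/MEM
[3] i5  ld.MEM  -- no-port MEM/MEM
[4] i6,i7  st.MEM+add.ALU  -- dual
[5] i8  st.MEM  -- no-port MEM/BR
[6] i9,i10  bne.BR+or.ALU  -- dual
[7] i11  and.ALU  -- RAW r6
[8] i12  sub.ALU  -- tail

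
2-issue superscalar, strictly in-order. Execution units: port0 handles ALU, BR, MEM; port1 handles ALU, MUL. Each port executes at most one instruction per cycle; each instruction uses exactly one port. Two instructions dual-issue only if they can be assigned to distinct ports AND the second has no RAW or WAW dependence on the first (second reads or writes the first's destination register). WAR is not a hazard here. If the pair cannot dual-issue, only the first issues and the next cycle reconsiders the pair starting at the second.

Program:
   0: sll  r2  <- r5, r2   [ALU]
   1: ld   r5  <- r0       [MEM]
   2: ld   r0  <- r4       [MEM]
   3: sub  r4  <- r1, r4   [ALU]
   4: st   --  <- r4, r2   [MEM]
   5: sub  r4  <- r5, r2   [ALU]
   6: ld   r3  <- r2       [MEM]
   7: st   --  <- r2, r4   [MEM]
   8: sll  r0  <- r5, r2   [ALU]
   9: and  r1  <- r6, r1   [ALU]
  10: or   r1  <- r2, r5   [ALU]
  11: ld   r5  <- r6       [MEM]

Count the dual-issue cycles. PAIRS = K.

PAIRS = 5

c0: i0+i1 sll/ld  2-wide
c1: i2+i3 ld/sub  2-wide
c2: i4+i5 st/sub  2-wide
c3: i6 ld  no-port MEM/MEM
c4: i7+i8 st/sll  2-wide
c5: i9 and  WAW r1
c6: i10+i11 or/ld  2-wide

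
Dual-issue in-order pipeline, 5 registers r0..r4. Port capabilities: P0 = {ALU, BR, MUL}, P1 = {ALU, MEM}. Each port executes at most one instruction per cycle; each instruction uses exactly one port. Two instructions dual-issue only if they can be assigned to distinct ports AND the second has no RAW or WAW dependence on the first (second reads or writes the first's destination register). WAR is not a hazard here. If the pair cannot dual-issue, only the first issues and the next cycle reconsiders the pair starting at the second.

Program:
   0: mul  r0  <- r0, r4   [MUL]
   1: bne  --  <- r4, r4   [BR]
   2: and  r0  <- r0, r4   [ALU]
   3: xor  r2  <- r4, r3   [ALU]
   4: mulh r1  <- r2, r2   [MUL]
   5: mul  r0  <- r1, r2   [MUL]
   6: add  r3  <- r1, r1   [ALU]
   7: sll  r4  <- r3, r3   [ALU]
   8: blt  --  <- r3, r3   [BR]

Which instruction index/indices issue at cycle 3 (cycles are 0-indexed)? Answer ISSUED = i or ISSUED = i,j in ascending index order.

ISSUED = 4

c0: i0 mul  no-port MUL/BR
c1: i1&i2 bne+and  pair
c2: i3 xor  RAW r2
c3: i4 mulh  no-port MUL/MUL
c4: i5&i6 mul+add  pair
c5: i7&i8 sll+blt  pair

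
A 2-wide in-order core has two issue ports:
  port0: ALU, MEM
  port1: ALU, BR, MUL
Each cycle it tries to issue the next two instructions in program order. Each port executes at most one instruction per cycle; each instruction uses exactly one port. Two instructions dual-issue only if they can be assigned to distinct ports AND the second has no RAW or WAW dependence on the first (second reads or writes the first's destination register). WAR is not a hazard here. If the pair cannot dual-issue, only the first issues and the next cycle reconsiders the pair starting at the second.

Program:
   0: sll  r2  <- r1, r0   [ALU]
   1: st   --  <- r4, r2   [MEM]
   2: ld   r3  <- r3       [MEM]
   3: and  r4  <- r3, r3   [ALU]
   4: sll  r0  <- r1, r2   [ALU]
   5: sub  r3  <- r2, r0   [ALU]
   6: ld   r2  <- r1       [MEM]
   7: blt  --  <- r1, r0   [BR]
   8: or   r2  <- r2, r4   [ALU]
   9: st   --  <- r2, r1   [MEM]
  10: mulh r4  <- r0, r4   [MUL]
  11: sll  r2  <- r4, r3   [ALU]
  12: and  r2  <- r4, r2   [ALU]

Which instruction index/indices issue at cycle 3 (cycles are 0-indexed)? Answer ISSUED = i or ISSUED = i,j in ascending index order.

#0 head=0: sll i0 RAW r2
#1 head=1: st i1 no-port MEM/MEM
#2 head=2: ld i2 RAW r3
#3 head=3: and;sll i3,i4 pair
#4 head=5: sub;ld i5,i6 pair
#5 head=7: blt;or i7,i8 pair
#6 head=9: st;mulh i9,i10 pair
#7 head=11: sll i11 RAW+WAW r2
#8 head=12: and i12 tail

ISSUED = 3,4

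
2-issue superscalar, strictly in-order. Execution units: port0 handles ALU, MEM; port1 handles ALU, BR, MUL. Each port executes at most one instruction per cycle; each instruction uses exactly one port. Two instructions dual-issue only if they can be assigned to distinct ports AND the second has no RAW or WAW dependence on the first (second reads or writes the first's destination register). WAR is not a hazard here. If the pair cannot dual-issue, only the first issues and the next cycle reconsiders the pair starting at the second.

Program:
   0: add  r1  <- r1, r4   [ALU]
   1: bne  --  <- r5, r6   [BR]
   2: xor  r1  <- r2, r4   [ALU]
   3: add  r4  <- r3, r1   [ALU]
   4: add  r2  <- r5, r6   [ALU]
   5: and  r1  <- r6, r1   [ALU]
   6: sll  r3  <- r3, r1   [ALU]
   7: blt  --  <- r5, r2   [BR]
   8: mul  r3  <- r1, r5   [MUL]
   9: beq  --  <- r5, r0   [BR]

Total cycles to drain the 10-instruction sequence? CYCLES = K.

CYCLES = 7

#0 head=0: add.ALU/bne.BR i0+i1 pair
#1 head=2: xor.ALU i2 RAW r1
#2 head=3: add.ALU/add.ALU i3+i4 pair
#3 head=5: and.ALU i5 RAW r1
#4 head=6: sll.ALU/blt.BR i6+i7 pair
#5 head=8: mul.MUL i8 no-port MUL/BR
#6 head=9: beq.BR i9 tail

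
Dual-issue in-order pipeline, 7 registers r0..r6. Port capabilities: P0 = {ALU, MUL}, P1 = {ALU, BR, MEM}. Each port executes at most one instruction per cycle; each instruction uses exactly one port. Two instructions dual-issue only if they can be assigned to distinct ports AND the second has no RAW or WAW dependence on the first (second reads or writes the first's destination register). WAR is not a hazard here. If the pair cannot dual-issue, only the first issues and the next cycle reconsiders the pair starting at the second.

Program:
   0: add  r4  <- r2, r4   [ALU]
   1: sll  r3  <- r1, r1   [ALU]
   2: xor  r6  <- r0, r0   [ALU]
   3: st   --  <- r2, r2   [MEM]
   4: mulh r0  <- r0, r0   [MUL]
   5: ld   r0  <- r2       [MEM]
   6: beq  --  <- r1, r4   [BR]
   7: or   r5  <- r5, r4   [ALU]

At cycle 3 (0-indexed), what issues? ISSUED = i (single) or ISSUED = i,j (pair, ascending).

0. add+sll @i0&i1  | 2-wide
1. xor+st @i2&i3  | 2-wide
2. mulh @i4  | WAW r0
3. ld @i5  | no-port MEM/BR
4. beq+or @i6&i7  | 2-wide

ISSUED = 5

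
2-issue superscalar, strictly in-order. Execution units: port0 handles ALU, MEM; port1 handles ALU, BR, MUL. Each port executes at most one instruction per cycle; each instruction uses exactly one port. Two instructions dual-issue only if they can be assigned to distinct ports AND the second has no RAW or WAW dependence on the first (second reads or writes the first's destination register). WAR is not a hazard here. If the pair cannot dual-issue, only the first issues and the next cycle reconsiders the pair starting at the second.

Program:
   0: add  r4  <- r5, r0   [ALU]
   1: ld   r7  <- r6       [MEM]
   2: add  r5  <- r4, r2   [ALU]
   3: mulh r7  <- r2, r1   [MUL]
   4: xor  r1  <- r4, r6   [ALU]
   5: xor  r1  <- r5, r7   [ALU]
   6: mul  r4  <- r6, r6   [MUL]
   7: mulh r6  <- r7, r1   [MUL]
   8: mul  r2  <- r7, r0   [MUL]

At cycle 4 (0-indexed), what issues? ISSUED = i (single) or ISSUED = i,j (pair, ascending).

  cy0 -> i0,i1 (add.ALU;ld.MEM) pair
  cy1 -> i2,i3 (add.ALU;mulh.MUL) pair
  cy2 -> i4 (xor.ALU) WAW r1
  cy3 -> i5,i6 (xor.ALU;mul.MUL) pair
  cy4 -> i7 (mulh.MUL) no-port MUL/MUL
  cy5 -> i8 (mul.MUL) tail

ISSUED = 7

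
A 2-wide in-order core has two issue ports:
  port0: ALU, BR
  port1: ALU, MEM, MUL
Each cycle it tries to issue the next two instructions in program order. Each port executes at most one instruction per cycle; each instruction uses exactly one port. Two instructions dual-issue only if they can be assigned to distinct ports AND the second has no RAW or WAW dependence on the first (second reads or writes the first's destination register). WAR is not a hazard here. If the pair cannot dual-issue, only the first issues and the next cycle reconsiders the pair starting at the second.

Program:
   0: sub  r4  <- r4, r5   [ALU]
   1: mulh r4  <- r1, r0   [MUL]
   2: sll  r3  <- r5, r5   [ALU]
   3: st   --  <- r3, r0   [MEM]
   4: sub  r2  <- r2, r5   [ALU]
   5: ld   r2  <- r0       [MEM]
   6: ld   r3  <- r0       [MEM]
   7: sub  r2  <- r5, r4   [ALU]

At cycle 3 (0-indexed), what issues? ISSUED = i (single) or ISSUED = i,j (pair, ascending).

ISSUED = 5

#0 head=0: sub.ALU i0 WAW r4
#1 head=1: mulh.MUL/sll.ALU i1&i2 dual
#2 head=3: st.MEM/sub.ALU i3&i4 dual
#3 head=5: ld.MEM i5 no-port MEM/MEM
#4 head=6: ld.MEM/sub.ALU i6&i7 dual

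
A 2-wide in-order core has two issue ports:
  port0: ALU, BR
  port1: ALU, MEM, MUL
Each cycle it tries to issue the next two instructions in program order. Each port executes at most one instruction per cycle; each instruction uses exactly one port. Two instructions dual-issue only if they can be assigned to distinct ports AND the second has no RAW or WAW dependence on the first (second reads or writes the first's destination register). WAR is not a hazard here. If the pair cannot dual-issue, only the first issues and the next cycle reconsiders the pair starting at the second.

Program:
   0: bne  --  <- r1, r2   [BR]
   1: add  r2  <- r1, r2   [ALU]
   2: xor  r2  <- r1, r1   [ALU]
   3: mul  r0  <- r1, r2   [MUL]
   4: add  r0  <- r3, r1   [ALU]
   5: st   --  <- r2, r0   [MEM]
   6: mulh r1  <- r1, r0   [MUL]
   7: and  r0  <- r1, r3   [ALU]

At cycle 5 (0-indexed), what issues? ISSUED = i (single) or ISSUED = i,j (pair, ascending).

0. bne.BR;add.ALU @i0+i1  | dual
1. xor.ALU @i2  | RAW r2
2. mul.MUL @i3  | WAW r0
3. add.ALU @i4  | RAW r0
4. st.MEM @i5  | no-port MEM/MUL
5. mulh.MUL @i6  | RAW r1
6. and.ALU @i7  | tail

ISSUED = 6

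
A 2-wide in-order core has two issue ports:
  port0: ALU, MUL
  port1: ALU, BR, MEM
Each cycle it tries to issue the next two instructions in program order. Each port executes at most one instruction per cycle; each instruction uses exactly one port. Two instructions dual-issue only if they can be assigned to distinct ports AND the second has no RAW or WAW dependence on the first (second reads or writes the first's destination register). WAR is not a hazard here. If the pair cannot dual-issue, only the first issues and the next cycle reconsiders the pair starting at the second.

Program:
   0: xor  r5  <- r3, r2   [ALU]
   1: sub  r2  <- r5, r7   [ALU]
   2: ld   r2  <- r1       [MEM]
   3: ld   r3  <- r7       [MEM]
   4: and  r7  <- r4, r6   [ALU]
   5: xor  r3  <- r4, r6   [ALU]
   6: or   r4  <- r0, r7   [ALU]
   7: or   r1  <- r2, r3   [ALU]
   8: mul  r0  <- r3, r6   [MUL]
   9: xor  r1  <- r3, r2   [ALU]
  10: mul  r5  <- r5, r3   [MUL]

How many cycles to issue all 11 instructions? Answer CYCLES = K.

CYCLES = 7

  cy0 -> i0 (xor.ALU) RAW r5
  cy1 -> i1 (sub.ALU) WAW r2
  cy2 -> i2 (ld.MEM) no-port MEM/MEM
  cy3 -> i3/i4 (ld.MEM/and.ALU) pair
  cy4 -> i5/i6 (xor.ALU/or.ALU) pair
  cy5 -> i7/i8 (or.ALU/mul.MUL) pair
  cy6 -> i9/i10 (xor.ALU/mul.MUL) pair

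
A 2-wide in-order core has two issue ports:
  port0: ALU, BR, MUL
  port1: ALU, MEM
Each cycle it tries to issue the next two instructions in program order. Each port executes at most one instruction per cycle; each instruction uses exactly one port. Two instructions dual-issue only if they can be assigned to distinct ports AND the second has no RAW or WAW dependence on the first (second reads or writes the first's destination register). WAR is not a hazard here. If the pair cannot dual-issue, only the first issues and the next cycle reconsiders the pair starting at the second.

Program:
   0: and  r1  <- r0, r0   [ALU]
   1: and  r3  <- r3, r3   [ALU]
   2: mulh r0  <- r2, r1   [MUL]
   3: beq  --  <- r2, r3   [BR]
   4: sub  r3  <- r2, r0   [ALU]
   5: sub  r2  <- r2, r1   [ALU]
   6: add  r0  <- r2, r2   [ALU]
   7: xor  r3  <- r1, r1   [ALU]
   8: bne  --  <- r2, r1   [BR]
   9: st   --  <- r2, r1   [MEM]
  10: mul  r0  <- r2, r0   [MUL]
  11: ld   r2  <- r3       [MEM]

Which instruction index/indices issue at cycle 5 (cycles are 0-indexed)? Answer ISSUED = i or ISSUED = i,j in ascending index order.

[0] i0/i1  and.ALU and.ALU  -- dual
[1] i2  mulh.MUL  -- no-port MUL/BR
[2] i3/i4  beq.BR sub.ALU  -- dual
[3] i5  sub.ALU  -- RAW r2
[4] i6/i7  add.ALU xor.ALU  -- dual
[5] i8/i9  bne.BR st.MEM  -- dual
[6] i10/i11  mul.MUL ld.MEM  -- dual

ISSUED = 8,9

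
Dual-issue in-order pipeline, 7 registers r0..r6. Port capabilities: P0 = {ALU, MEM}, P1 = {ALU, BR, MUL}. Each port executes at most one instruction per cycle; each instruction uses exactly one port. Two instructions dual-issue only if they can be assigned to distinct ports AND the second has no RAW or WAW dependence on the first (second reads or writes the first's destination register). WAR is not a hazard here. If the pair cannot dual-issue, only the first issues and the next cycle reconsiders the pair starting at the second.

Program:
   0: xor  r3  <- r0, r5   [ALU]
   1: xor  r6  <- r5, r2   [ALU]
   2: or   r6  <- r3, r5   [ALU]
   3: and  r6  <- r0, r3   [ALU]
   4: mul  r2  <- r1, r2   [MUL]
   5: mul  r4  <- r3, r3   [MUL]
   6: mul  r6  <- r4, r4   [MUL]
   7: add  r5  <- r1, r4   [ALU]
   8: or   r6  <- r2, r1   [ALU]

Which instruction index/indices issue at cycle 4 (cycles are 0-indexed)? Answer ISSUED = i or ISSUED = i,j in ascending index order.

0. xor.ALU+xor.ALU @i0,i1  | 2-wide
1. or.ALU @i2  | WAW r6
2. and.ALU+mul.MUL @i3,i4  | 2-wide
3. mul.MUL @i5  | no-port MUL/MUL
4. mul.MUL+add.ALU @i6,i7  | 2-wide
5. or.ALU @i8  | tail

ISSUED = 6,7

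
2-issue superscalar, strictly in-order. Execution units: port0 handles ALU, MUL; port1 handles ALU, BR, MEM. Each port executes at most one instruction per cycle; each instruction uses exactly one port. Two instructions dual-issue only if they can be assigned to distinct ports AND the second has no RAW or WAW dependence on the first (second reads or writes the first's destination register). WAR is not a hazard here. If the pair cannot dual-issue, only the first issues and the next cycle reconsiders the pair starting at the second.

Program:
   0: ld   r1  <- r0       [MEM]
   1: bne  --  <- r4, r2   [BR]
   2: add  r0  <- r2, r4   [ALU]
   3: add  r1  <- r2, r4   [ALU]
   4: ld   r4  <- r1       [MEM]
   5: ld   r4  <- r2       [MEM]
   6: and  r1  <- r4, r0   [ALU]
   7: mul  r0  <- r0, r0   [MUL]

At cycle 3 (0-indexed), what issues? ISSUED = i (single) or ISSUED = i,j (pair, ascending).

  cy0 -> i0 (ld) no-port MEM/BR
  cy1 -> i1&i2 (bne add) pair
  cy2 -> i3 (add) RAW r1
  cy3 -> i4 (ld) no-port MEM/MEM
  cy4 -> i5 (ld) RAW r4
  cy5 -> i6&i7 (and mul) pair

ISSUED = 4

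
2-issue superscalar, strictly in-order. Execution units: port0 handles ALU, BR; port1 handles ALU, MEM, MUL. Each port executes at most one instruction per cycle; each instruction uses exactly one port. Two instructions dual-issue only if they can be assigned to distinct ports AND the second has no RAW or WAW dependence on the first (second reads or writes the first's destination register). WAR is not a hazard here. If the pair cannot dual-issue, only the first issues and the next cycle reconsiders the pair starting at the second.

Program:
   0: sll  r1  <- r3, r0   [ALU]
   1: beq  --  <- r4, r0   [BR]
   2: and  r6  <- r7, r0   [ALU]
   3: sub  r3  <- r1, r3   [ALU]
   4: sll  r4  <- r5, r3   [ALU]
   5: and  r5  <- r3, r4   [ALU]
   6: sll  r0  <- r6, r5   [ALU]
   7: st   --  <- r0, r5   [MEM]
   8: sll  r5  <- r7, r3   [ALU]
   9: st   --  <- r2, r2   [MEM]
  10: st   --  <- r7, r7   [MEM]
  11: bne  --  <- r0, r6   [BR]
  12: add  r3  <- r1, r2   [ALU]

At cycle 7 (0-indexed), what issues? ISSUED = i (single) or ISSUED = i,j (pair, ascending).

  cy0 -> i0&i1 (sll beq) 2-wide
  cy1 -> i2&i3 (and sub) 2-wide
  cy2 -> i4 (sll) RAW r4
  cy3 -> i5 (and) RAW r5
  cy4 -> i6 (sll) RAW r0
  cy5 -> i7&i8 (st sll) 2-wide
  cy6 -> i9 (st) no-port MEM/MEM
  cy7 -> i10&i11 (st bne) 2-wide
  cy8 -> i12 (add) tail

ISSUED = 10,11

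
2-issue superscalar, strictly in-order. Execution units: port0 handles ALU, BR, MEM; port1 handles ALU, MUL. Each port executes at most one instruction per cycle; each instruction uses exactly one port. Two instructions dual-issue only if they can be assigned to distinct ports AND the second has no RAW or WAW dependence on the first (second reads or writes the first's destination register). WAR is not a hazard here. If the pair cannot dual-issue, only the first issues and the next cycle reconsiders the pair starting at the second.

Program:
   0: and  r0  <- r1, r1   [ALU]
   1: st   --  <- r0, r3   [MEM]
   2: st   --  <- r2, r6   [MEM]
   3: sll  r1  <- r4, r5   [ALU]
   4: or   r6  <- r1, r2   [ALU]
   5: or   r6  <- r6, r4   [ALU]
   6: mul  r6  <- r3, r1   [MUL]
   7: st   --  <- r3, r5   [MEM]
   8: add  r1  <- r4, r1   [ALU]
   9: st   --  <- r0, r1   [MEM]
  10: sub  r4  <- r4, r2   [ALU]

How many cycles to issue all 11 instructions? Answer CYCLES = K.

CYCLES = 8

0. and @i0  | RAW r0
1. st @i1  | no-port MEM/MEM
2. st/sll @i2&i3  | pair
3. or @i4  | RAW+WAW r6
4. or @i5  | WAW r6
5. mul/st @i6&i7  | pair
6. add @i8  | RAW r1
7. st/sub @i9&i10  | pair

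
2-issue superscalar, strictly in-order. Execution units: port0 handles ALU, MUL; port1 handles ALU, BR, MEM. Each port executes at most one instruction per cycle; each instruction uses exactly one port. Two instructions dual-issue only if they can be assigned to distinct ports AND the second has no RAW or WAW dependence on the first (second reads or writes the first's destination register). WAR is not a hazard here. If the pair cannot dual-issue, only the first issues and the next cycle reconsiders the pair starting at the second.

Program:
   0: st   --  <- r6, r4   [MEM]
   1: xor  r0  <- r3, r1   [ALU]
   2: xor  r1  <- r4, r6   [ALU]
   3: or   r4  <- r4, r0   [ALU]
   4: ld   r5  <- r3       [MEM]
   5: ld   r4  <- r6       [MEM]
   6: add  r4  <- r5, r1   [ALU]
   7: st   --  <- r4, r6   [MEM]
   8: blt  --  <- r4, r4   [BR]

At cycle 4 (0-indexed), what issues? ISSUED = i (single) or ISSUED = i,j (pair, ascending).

ISSUED = 6

[0] i0,i1  st+xor  -- pair
[1] i2,i3  xor+or  -- pair
[2] i4  ld  -- no-port MEM/MEM
[3] i5  ld  -- WAW r4
[4] i6  add  -- RAW r4
[5] i7  st  -- no-port MEM/BR
[6] i8  blt  -- tail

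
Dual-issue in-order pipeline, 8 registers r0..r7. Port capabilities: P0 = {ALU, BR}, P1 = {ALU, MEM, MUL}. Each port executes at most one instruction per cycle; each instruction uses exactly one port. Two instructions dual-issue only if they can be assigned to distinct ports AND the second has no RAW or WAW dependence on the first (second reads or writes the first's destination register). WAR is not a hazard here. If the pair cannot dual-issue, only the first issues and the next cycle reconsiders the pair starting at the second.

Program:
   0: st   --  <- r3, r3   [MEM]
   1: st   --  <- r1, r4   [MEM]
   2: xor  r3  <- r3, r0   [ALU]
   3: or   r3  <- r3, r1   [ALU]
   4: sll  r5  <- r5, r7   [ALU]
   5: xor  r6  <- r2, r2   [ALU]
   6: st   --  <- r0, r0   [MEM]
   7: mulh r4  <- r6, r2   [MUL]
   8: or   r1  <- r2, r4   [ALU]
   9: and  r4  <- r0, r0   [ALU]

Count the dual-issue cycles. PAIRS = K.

t=0 i0:st.MEM ; no-port MEM/MEM
t=1 i1&i2:st.MEM xor.ALU ; dual
t=2 i3&i4:or.ALU sll.ALU ; dual
t=3 i5&i6:xor.ALU st.MEM ; dual
t=4 i7:mulh.MUL ; RAW r4
t=5 i8&i9:or.ALU and.ALU ; dual

PAIRS = 4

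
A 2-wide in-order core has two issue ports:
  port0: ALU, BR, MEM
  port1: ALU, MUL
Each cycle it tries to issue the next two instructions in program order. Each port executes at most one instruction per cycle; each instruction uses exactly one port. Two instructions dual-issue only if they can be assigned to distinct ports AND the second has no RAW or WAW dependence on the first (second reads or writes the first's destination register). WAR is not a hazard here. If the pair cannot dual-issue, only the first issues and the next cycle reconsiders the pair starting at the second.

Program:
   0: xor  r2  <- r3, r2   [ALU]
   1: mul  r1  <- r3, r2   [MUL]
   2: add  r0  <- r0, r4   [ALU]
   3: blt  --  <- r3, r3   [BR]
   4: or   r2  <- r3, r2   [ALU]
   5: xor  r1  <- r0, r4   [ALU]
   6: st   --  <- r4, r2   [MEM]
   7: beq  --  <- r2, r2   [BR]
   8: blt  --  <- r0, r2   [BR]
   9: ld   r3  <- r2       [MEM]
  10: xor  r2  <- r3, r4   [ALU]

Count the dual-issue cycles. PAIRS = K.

t=0 i0:xor ; RAW r2
t=1 i1+i2:mul;add ; dual
t=2 i3+i4:blt;or ; dual
t=3 i5+i6:xor;st ; dual
t=4 i7:beq ; no-port BR/BR
t=5 i8:blt ; no-port BR/MEM
t=6 i9:ld ; RAW r3
t=7 i10:xor ; tail

PAIRS = 3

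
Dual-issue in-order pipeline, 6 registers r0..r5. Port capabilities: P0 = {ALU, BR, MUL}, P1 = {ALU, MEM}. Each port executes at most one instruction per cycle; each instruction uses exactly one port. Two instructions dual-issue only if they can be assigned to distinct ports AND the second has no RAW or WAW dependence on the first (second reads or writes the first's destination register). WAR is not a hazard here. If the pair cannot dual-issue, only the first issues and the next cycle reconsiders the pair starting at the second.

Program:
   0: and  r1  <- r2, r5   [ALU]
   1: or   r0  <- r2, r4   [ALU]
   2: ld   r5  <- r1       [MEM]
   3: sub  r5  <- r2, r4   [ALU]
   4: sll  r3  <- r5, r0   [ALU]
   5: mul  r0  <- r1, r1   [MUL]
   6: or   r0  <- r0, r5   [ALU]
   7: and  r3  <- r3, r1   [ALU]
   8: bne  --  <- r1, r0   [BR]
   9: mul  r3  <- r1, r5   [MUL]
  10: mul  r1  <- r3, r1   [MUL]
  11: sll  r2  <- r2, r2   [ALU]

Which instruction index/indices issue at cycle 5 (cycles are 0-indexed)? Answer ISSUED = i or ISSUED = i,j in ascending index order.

ISSUED = 8

#0 head=0: and;or i0,i1 2-wide
#1 head=2: ld i2 WAW r5
#2 head=3: sub i3 RAW r5
#3 head=4: sll;mul i4,i5 2-wide
#4 head=6: or;and i6,i7 2-wide
#5 head=8: bne i8 no-port BR/MUL
#6 head=9: mul i9 no-port MUL/MUL
#7 head=10: mul;sll i10,i11 2-wide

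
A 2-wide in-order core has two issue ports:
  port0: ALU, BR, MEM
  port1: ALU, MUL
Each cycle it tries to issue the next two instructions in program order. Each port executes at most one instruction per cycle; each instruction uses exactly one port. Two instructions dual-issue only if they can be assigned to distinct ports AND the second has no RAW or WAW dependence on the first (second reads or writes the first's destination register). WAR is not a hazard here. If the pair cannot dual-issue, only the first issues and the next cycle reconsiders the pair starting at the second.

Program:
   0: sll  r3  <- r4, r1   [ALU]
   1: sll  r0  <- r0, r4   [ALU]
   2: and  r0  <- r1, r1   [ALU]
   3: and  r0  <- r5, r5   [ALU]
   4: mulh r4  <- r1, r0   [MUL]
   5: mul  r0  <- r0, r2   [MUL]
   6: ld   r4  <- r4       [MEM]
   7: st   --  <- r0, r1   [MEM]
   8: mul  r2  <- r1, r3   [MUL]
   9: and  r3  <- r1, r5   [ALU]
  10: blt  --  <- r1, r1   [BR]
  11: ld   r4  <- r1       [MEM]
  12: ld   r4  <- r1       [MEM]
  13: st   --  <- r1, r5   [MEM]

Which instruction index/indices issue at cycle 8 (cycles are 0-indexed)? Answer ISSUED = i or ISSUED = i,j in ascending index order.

  cy0 -> i0&i1 (sll.ALU+sll.ALU) 2-wide
  cy1 -> i2 (and.ALU) WAW r0
  cy2 -> i3 (and.ALU) RAW r0
  cy3 -> i4 (mulh.MUL) no-port MUL/MUL
  cy4 -> i5&i6 (mul.MUL+ld.MEM) 2-wide
  cy5 -> i7&i8 (st.MEM+mul.MUL) 2-wide
  cy6 -> i9&i10 (and.ALU+blt.BR) 2-wide
  cy7 -> i11 (ld.MEM) no-port MEM/MEM
  cy8 -> i12 (ld.MEM) no-port MEM/MEM
  cy9 -> i13 (st.MEM) tail

ISSUED = 12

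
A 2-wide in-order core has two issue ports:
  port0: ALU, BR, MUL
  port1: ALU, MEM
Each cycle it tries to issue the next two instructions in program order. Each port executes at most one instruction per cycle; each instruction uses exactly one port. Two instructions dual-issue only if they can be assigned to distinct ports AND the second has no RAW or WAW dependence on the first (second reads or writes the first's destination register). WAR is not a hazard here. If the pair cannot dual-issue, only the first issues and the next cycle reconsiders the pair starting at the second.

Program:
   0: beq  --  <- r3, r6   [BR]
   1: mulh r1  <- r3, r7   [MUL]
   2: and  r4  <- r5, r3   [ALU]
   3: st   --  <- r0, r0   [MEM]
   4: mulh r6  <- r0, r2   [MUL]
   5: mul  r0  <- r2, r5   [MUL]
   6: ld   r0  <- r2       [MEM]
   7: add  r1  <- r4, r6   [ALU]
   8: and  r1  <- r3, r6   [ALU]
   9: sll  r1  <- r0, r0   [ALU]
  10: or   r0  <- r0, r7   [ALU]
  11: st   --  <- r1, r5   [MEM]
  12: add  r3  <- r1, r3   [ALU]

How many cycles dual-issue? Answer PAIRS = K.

#0 head=0: beq.BR i0 no-port BR/MUL
#1 head=1: mulh.MUL/and.ALU i1,i2 dual
#2 head=3: st.MEM/mulh.MUL i3,i4 dual
#3 head=5: mul.MUL i5 WAW r0
#4 head=6: ld.MEM/add.ALU i6,i7 dual
#5 head=8: and.ALU i8 WAW r1
#6 head=9: sll.ALU/or.ALU i9,i10 dual
#7 head=11: st.MEM/add.ALU i11,i12 dual

PAIRS = 5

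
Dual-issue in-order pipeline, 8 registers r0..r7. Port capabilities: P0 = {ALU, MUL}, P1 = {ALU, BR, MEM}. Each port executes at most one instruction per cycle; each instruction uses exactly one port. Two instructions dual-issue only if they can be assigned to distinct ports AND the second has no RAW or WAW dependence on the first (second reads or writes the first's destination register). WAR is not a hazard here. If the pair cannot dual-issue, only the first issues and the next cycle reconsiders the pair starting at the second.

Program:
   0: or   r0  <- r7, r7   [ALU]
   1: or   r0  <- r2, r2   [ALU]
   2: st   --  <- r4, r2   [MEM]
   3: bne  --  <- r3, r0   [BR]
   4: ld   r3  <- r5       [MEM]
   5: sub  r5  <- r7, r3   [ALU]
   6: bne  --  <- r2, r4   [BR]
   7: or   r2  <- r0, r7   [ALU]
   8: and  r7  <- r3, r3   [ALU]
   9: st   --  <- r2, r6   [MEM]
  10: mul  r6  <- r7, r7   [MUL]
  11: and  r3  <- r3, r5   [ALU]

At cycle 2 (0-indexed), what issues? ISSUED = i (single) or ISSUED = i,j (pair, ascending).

[0] i0  or  -- WAW r0
[1] i1,i2  or;st  -- pair
[2] i3  bne  -- no-port BR/MEM
[3] i4  ld  -- RAW r3
[4] i5,i6  sub;bne  -- pair
[5] i7,i8  or;and  -- pair
[6] i9,i10  st;mul  -- pair
[7] i11  and  -- tail

ISSUED = 3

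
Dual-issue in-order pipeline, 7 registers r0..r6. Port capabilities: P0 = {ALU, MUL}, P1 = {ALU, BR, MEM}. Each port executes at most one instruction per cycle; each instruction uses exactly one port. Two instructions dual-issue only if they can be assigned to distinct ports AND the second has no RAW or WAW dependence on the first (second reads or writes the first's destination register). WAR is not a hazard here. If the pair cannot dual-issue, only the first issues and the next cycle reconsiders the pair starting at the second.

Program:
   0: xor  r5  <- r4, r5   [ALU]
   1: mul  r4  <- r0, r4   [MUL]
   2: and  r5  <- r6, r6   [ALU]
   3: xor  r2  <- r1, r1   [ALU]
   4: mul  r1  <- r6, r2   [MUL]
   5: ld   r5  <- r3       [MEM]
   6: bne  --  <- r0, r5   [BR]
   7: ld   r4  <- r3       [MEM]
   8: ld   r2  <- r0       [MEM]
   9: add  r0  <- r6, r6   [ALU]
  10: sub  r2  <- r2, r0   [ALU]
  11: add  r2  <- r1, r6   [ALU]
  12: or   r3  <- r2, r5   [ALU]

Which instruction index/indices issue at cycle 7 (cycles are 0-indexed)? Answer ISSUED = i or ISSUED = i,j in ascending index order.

c0: i0+i1 xor+mul  pair
c1: i2+i3 and+xor  pair
c2: i4+i5 mul+ld  pair
c3: i6 bne  no-port BR/MEM
c4: i7 ld  no-port MEM/MEM
c5: i8+i9 ld+add  pair
c6: i10 sub  WAW r2
c7: i11 add  RAW r2
c8: i12 or  tail

ISSUED = 11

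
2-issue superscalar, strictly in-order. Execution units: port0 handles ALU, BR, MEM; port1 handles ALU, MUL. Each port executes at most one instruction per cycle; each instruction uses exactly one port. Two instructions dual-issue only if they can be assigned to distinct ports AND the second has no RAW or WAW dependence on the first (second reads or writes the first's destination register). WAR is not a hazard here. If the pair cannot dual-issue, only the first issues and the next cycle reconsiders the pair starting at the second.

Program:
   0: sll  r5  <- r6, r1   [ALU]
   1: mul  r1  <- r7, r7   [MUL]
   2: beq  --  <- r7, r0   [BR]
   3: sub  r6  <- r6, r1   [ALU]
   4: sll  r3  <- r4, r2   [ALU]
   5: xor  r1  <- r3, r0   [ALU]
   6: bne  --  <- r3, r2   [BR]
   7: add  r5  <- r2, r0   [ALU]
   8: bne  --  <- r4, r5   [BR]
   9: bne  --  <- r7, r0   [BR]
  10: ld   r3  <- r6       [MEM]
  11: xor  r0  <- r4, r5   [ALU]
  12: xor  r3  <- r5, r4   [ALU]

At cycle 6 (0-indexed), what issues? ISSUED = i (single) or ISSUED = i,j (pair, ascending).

0. sll.ALU;mul.MUL @i0,i1  | 2-wide
1. beq.BR;sub.ALU @i2,i3  | 2-wide
2. sll.ALU @i4  | RAW r3
3. xor.ALU;bne.BR @i5,i6  | 2-wide
4. add.ALU @i7  | RAW r5
5. bne.BR @i8  | no-port BR/BR
6. bne.BR @i9  | no-port BR/MEM
7. ld.MEM;xor.ALU @i10,i11  | 2-wide
8. xor.ALU @i12  | tail

ISSUED = 9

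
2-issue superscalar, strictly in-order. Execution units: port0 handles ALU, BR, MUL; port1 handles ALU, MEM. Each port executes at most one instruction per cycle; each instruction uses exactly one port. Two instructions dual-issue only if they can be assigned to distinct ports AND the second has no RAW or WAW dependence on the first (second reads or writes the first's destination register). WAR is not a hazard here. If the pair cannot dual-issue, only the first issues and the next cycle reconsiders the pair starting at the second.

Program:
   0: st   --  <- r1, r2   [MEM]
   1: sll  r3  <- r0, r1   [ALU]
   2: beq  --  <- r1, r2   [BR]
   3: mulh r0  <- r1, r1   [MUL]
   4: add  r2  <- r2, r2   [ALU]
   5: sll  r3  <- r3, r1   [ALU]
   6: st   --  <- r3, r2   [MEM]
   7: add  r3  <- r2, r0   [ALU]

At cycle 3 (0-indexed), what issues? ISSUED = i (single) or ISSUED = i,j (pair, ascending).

#0 head=0: st.MEM/sll.ALU i0&i1 pair
#1 head=2: beq.BR i2 no-port BR/MUL
#2 head=3: mulh.MUL/add.ALU i3&i4 pair
#3 head=5: sll.ALU i5 RAW r3
#4 head=6: st.MEM/add.ALU i6&i7 pair

ISSUED = 5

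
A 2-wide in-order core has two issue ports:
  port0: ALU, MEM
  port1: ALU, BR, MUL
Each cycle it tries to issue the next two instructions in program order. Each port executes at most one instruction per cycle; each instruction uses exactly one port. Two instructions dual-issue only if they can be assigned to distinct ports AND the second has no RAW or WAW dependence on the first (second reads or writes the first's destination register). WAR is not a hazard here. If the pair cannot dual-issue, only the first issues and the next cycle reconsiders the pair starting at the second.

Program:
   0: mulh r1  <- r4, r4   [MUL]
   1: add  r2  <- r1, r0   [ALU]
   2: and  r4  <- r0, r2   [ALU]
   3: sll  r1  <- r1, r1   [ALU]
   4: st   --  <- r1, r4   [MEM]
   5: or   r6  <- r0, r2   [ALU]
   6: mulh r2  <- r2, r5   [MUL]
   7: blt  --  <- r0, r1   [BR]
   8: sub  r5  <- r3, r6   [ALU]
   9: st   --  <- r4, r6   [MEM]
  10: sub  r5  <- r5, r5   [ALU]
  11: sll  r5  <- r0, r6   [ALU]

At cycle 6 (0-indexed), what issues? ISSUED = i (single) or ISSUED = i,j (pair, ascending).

ISSUED = 9,10

#0 head=0: mulh i0 RAW r1
#1 head=1: add i1 RAW r2
#2 head=2: and/sll i2/i3 2-wide
#3 head=4: st/or i4/i5 2-wide
#4 head=6: mulh i6 no-port MUL/BR
#5 head=7: blt/sub i7/i8 2-wide
#6 head=9: st/sub i9/i10 2-wide
#7 head=11: sll i11 tail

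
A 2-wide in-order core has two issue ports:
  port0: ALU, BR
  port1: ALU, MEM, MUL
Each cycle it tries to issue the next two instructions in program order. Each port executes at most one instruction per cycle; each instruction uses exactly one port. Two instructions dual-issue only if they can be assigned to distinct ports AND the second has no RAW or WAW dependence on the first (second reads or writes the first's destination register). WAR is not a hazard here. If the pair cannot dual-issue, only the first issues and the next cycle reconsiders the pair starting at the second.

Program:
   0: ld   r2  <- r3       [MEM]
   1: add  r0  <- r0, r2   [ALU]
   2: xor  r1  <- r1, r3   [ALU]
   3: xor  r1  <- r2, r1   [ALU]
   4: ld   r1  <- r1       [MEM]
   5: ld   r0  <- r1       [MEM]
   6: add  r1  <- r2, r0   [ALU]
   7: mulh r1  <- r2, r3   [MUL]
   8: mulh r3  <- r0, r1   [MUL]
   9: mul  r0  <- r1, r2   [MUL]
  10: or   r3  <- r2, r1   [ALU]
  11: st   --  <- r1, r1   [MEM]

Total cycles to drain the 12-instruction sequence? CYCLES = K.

#0 head=0: ld i0 RAW r2
#1 head=1: add xor i1/i2 pair
#2 head=3: xor i3 RAW+WAW r1
#3 head=4: ld i4 no-port MEM/MEM
#4 head=5: ld i5 RAW r0
#5 head=6: add i6 WAW r1
#6 head=7: mulh i7 no-port MUL/MUL
#7 head=8: mulh i8 no-port MUL/MUL
#8 head=9: mul or i9/i10 pair
#9 head=11: st i11 tail

CYCLES = 10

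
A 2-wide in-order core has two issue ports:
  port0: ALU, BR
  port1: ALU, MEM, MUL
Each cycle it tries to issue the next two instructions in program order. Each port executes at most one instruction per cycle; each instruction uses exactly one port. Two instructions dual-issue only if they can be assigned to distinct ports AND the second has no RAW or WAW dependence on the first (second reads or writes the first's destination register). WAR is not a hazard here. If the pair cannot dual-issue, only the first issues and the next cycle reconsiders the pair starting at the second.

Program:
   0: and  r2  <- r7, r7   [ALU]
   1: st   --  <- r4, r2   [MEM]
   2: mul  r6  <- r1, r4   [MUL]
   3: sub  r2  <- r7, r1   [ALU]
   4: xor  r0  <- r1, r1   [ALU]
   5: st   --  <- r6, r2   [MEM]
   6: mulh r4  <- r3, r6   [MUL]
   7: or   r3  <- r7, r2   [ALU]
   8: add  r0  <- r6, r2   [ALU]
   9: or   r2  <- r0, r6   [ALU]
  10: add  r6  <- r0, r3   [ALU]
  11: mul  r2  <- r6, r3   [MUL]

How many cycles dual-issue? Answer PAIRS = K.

PAIRS = 4

[0] i0  and.ALU  -- RAW r2
[1] i1  st.MEM  -- no-port MEM/MUL
[2] i2&i3  mul.MUL;sub.ALU  -- 2-wide
[3] i4&i5  xor.ALU;st.MEM  -- 2-wide
[4] i6&i7  mulh.MUL;or.ALU  -- 2-wide
[5] i8  add.ALU  -- RAW r0
[6] i9&i10  or.ALU;add.ALU  -- 2-wide
[7] i11  mul.MUL  -- tail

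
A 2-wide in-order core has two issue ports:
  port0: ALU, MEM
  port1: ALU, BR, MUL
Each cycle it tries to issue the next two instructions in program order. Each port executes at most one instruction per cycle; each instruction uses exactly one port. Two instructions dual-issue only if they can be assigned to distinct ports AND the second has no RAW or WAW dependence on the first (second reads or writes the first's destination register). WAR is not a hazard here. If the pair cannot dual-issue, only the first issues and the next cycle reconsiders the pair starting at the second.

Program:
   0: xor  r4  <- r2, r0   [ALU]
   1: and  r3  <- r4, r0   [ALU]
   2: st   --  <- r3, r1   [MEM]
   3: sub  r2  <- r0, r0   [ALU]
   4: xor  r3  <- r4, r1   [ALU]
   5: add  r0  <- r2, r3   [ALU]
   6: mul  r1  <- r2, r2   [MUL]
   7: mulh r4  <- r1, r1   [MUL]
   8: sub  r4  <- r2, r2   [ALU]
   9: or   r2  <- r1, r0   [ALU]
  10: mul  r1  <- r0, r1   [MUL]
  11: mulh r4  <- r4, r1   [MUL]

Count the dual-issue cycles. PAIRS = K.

#0 head=0: xor.ALU i0 RAW r4
#1 head=1: and.ALU i1 RAW r3
#2 head=2: st.MEM+sub.ALU i2&i3 dual
#3 head=4: xor.ALU i4 RAW r3
#4 head=5: add.ALU+mul.MUL i5&i6 dual
#5 head=7: mulh.MUL i7 WAW r4
#6 head=8: sub.ALU+or.ALU i8&i9 dual
#7 head=10: mul.MUL i10 no-port MUL/MUL
#8 head=11: mulh.MUL i11 tail

PAIRS = 3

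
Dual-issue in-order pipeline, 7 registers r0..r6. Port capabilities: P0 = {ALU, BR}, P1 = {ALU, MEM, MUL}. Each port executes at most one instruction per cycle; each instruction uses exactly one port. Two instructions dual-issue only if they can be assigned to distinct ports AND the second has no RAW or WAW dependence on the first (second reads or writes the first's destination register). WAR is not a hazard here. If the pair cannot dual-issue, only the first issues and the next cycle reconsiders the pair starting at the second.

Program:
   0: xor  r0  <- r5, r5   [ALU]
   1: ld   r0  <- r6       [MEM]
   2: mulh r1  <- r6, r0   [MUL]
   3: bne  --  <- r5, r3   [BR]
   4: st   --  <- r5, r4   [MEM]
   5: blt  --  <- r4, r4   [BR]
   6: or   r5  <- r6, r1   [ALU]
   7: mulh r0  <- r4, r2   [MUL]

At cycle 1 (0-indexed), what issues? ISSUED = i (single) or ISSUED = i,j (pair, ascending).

ISSUED = 1

c0: i0 xor.ALU  WAW r0
c1: i1 ld.MEM  no-port MEM/MUL
c2: i2+i3 mulh.MUL bne.BR  pair
c3: i4+i5 st.MEM blt.BR  pair
c4: i6+i7 or.ALU mulh.MUL  pair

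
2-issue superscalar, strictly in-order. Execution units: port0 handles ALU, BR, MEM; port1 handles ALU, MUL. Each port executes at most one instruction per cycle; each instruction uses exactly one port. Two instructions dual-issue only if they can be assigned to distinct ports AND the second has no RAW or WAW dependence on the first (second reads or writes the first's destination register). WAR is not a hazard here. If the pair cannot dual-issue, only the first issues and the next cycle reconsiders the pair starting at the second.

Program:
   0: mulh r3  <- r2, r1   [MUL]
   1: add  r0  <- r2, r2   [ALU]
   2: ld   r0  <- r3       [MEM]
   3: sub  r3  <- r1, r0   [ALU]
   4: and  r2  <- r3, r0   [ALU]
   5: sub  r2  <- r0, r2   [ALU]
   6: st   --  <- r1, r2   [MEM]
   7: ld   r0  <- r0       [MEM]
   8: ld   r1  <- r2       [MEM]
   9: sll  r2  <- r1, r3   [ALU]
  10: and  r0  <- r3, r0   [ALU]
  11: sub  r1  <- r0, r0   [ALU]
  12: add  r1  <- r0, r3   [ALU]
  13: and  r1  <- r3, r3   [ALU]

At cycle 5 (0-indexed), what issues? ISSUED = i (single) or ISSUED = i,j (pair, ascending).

  cy0 -> i0+i1 (mulh add) dual
  cy1 -> i2 (ld) RAW r0
  cy2 -> i3 (sub) RAW r3
  cy3 -> i4 (and) RAW+WAW r2
  cy4 -> i5 (sub) RAW r2
  cy5 -> i6 (st) no-port MEM/MEM
  cy6 -> i7 (ld) no-port MEM/MEM
  cy7 -> i8 (ld) RAW r1
  cy8 -> i9+i10 (sll and) dual
  cy9 -> i11 (sub) WAW r1
  cy10 -> i12 (add) WAW r1
  cy11 -> i13 (and) tail

ISSUED = 6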